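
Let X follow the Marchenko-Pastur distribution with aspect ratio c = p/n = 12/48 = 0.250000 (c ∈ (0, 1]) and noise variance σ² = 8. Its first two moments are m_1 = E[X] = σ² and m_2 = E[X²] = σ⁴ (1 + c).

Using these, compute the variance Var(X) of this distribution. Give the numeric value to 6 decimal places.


m_1 = E[X] = σ² = 8, so m_1² = 64.
m_2 = E[X²] = σ⁴ (1 + c) = 64 · (1 + 0.250000) = 64 · 1.250000 = 80.000000.
(Note m_2 − m_1² simplifies to c · σ⁴ = 0.250000 · 64.)

Var(X) = m_2 − m_1² = 80.000000 − 64 = 16.000000.


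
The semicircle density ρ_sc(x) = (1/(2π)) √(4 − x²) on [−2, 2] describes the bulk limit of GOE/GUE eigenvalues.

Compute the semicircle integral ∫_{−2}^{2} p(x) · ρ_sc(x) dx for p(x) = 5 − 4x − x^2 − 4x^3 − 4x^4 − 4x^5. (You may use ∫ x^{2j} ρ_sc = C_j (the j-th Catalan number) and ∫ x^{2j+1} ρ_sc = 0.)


Write p(x) = Σ a_i x^i, split into monomials and integrate each against ρ_sc separately.
Using ∫ x^{2j} ρ_sc = C_j = (1/(j+1)) C(2j, j) (Catalan numbers) and ∫ x^{2j+1} ρ_sc = 0 (odd monomials vanish by symmetry):
  i = 0 (even): a_0 · C_{0} = 5 · 1 = 5
  i = 1 (odd): ∫ x^1 ρ_sc = 0 (vanishes)
  i = 2 (even): a_2 · C_{1} = -1 · 1 = -1
  i = 3 (odd): ∫ x^3 ρ_sc = 0 (vanishes)
  i = 4 (even): a_4 · C_{2} = -4 · 2 = -8
  i = 5 (odd): ∫ x^5 ρ_sc = 0 (vanishes)

Summing the contributions: ∫_{−2}^{2} p(x) ρ_sc(x) dx = 5 + (-1) + (-8) = -4.


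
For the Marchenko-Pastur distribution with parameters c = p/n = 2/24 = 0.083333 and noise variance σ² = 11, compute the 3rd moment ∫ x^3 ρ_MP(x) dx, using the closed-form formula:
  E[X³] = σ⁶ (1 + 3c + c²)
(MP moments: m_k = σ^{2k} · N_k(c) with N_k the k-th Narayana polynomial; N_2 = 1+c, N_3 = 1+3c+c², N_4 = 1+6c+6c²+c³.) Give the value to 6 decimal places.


E[X³] = σ⁶ (1 + 3c + c²) (third MP moment). With σ² = 11 (so σ⁶ = 1331) and c = 2/24 = 0.083333: E[X³] = 1331 · (1 + 3·0.083333 + (0.083333)²) = 1331 · 1.256944.

So E[X^3] = 1672.993056.


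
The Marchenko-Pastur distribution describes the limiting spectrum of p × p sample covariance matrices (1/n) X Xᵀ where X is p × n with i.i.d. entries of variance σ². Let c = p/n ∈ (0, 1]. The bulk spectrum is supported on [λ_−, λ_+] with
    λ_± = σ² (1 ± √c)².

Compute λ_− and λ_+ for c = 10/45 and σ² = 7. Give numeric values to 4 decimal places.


c = 10/45 = 0.222222; √c = 0.471405.
λ_− = σ² (1 − √c)² = 7 · (1 − 0.471405)² = 7 · (0.528595)² = 1.955892.
λ_+ = σ² (1 + √c)² = 7 · (1 + 0.471405)² = 7 · (1.471405)² = 15.155219.

Rounded to 4 decimal places: λ_− ≈ 1.9559, λ_+ ≈ 15.1552.


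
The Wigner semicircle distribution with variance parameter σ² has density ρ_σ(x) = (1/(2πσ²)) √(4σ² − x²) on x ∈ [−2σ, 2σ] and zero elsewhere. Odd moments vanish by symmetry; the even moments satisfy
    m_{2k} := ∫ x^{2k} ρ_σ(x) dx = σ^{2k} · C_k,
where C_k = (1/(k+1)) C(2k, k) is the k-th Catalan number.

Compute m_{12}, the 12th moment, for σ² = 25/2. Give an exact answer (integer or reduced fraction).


By the scaled semicircle moment identity, m_{2k} = σ^{2k} · C_k with k = 6.
C_6 = (1/(k+1)) · C(2k, k) = (1/7) · C(12, 6) = (1/7) · 924 = 132.
σ^{2k} = (σ²)^k = (25/2)^6 = 244140625/64.

Therefore m_{12} = σ^{12} · C_6 = (244140625/64) · 132 = 8056640625/16.


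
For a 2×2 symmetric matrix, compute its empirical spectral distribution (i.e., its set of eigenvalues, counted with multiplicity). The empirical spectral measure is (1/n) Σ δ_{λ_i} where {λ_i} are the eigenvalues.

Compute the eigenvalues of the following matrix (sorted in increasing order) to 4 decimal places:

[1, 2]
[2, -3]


Since M is real symmetric, both eigenvalues are real; they are the roots of det(λI − M) = λ² − (tr M) λ + det M.
tr M = 1 + (-3) = -2.
det M = 1·(-3) − 2² = -3 − 4 = -7.
Characteristic polynomial: λ² + 2λ − 7 = 0.
Discriminant Δ = (tr M)² − 4·det M = 4 − (-28) = 32; √Δ = 5.656854.
λ = (tr M ± √Δ)/2 = (-2 ± 5.656854)/2, giving (tr M − √Δ)/2 = -3.8284 and (tr M + √Δ)/2 = 1.8284.

Eigenvalues sorted in increasing order: [-3.8284, 1.8284].


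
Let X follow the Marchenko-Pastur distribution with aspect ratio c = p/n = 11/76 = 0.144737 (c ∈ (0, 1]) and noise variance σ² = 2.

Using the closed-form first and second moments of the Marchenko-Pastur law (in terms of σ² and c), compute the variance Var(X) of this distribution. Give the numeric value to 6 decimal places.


Recall the MP moments m_1 = E[X] = σ² and m_2 = E[X²] = σ⁴ (1 + c).
m_1 = E[X] = σ² = 2, so m_1² = 4.
m_2 = E[X²] = σ⁴ (1 + c) = 4 · (1 + 0.144737) = 4 · 1.144737 = 4.578947.
(Note m_2 − m_1² simplifies to c · σ⁴ = 0.144737 · 4.)

Var(X) = m_2 − m_1² = 4.578947 − 4 = 0.578947.


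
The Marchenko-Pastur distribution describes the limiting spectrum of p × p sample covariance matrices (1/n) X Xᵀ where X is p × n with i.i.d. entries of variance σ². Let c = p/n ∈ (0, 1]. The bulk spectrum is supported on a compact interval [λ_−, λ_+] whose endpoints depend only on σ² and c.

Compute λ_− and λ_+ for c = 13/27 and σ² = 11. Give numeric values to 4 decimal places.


c = 13/27 = 0.481481; √c = 0.693889.
λ_− = σ² (1 − √c)² = 11 · (1 − 0.693889)² = 11 · (0.306111)² = 1.030746.
λ_+ = σ² (1 + √c)² = 11 · (1 + 0.693889)² = 11 · (1.693889)² = 31.561847.

Rounded to 4 decimal places: λ_− ≈ 1.0307, λ_+ ≈ 31.5618.


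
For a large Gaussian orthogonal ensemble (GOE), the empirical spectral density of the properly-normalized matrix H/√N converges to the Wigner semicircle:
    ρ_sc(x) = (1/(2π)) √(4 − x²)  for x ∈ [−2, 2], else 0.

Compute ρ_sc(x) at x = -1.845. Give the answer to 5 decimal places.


ρ_sc(x) = (1/(2π)) √(4 − x²). With x = -1.845:
  4 − x² = 4 − (-1.845)² = 4 − 3.404025 = 0.595975.
  √(4 − x²) = 0.771994.
  1/(2π) = 0.159155.
  ρ_sc(-1.845) = 0.159155 · 0.771994 = 0.122867.

Rounded to 5 decimal places: ρ_sc(-1.845) ≈ 0.12287.


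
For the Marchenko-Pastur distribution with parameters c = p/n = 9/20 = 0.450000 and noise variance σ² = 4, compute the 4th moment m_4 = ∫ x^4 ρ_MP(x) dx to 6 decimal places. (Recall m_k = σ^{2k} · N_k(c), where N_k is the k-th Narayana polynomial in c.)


E[X⁴] = σ⁸ (1 + 6c + 6c² + c³) (fourth MP moment). With σ² = 4 (so σ⁸ = 256) and c = 9/20 = 0.450000: E[X⁴] = 256 · (1 + 6·0.450000 + 6·(0.450000)² + (0.450000)³) = 256 · 5.006125.

So E[X^4] = 1281.568000.


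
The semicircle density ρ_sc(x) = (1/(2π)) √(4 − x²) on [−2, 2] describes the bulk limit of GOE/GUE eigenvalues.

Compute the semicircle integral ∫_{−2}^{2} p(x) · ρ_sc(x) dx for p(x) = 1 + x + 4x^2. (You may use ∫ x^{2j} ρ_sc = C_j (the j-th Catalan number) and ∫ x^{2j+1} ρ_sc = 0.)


Write p(x) = Σ a_i x^i, split into monomials and integrate each against ρ_sc separately.
Using ∫ x^{2j} ρ_sc = C_j = (1/(j+1)) C(2j, j) (Catalan numbers) and ∫ x^{2j+1} ρ_sc = 0 (odd monomials vanish by symmetry):
  i = 0 (even): a_0 · C_{0} = 1 · 1 = 1
  i = 1 (odd): ∫ x^1 ρ_sc = 0 (vanishes)
  i = 2 (even): a_2 · C_{1} = 4 · 1 = 4

Summing the contributions: ∫_{−2}^{2} p(x) ρ_sc(x) dx = 1 + 4 = 5.


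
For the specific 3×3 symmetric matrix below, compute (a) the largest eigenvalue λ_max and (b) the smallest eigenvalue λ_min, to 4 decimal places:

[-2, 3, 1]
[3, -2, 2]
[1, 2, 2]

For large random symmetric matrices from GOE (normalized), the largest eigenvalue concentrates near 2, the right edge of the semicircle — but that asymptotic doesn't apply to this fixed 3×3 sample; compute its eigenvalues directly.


Since M is real symmetric, all three eigenvalues are real; they are the roots of det(λI − M) = λ³ − (tr M) λ² + s λ − det M, where s is the sum of the principal 2×2 minors.
tr M = -2 + (-2) + 2 = -2.
s = ((-2)·(-2) − 3²) + ((-2)·2 − 1²) + ((-2)·2 − 2²) = -5 + (-5) + (-8) = -18.
det M (expand along row 1) = (-2)·(-8) − 3·4 + 1·8 = 12.
Characteristic polynomial: λ³ + 2λ² − 18λ − 12 = 0.
Substitute λ = y + (tr M)/3 = y − 0.666667 to remove the quadratic term: y³ + p·y + q = 0 with p = s − (tr M)²/3 = -19.333333 and q = −2(tr M)³/27 + (tr M)·s/3 − det M = 0.592593.
Three real roots ⇒ use the trigonometric (Viète) form: r = 2√(−p/3) = 5.077182, φ = arccos(3q/(p·r)) = arccos(-0.018111) = 1.588909 rad.
y_k = r·cos(φ/3 − 2πk/3) for k = 0, 1, 2 gives y = 4.381562, 0.030653, -4.412215.
λ_k = y_k − 0.666667 gives λ = 3.7149, -0.6360, -5.0789 (check: the sum is -2.0000 = tr M).

Hence λ_max = 3.7149 and λ_min = -5.0789.


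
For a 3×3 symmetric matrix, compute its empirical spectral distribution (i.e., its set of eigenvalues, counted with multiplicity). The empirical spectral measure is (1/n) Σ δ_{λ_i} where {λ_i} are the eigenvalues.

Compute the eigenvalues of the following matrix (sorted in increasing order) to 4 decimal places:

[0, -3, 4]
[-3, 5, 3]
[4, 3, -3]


Since M is real symmetric, all three eigenvalues are real; they are the roots of det(λI − M) = λ³ − (tr M) λ² + s λ − det M, where s is the sum of the principal 2×2 minors.
tr M = 0 + 5 + (-3) = 2.
s = (0·5 − (-3)²) + (0·(-3) − 4²) + (5·(-3) − 3²) = -9 + (-16) + (-24) = -49.
det M (expand along row 1) = 0·(-24) − (-3)·(-3) + 4·(-29) = -125.
Characteristic polynomial: λ³ − 2λ² − 49λ + 125 = 0.
Substitute λ = y + (tr M)/3 = y + 0.666667 to remove the quadratic term: y³ + p·y + q = 0 with p = s − (tr M)²/3 = -50.333333 and q = −2(tr M)³/27 + (tr M)·s/3 − det M = 91.740741.
Three real roots ⇒ use the trigonometric (Viète) form: r = 2√(−p/3) = 8.192137, φ = arccos(3q/(p·r)) = arccos(-0.667468) = 2.301600 rad.
y_k = r·cos(φ/3 − 2πk/3) for k = 0, 1, 2 gives y = 5.897168, 1.975936, -7.873103.
λ_k = y_k + 0.666667 gives λ = 6.5638, 2.6426, -7.2064 (check: the sum is 2.0000 = tr M).

Eigenvalues sorted in increasing order: [-7.2064, 2.6426, 6.5638].


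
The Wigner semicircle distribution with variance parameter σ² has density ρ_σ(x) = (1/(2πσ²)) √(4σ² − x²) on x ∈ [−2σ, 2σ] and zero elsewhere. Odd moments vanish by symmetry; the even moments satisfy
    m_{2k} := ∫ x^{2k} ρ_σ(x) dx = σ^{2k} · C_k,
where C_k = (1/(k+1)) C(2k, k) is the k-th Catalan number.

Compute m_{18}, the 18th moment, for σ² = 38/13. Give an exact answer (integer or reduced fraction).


By the scaled semicircle moment identity, m_{2k} = σ^{2k} · C_k with k = 9.
C_9 = (1/(k+1)) · C(2k, k) = (1/10) · C(18, 9) = (1/10) · 48620 = 4862.
σ^{2k} = (σ²)^k = (38/13)^9 = 165216101262848/10604499373.

Therefore m_{18} = σ^{18} · C_9 = (165216101262848/10604499373) · 4862 = 61790821872305152/815730721.


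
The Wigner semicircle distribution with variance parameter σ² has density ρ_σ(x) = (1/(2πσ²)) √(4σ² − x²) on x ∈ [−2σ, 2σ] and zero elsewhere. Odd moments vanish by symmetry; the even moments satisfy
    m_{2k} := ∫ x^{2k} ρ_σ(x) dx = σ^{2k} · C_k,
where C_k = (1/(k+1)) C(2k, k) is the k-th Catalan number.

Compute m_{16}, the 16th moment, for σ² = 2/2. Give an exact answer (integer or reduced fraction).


By the scaled semicircle moment identity, m_{2k} = σ^{2k} · C_k with k = 8.
C_8 = (1/(k+1)) · C(2k, k) = (1/9) · C(16, 8) = (1/9) · 12870 = 1430.
σ^{2k} = (σ²)^k = (2/2)^8 = 1.

Therefore m_{16} = σ^{16} · C_8 = 1 · 1430 = 1430.


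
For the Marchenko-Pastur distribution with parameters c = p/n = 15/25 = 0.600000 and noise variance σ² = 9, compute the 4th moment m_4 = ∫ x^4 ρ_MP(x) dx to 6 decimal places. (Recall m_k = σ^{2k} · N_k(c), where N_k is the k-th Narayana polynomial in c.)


E[X⁴] = σ⁸ (1 + 6c + 6c² + c³) (fourth MP moment). With σ² = 9 (so σ⁸ = 6561) and c = 15/25 = 0.600000: E[X⁴] = 6561 · (1 + 6·0.600000 + 6·(0.600000)² + (0.600000)³) = 6561 · 6.976000.

So E[X^4] = 45769.536000.


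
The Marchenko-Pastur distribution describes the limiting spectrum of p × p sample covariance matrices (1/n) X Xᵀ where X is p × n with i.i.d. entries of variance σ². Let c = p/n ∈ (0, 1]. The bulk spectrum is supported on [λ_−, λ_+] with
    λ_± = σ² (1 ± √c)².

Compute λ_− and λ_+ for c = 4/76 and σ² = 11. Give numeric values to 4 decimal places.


c = 4/76 = 0.052632; √c = 0.229416.
λ_− = σ² (1 − √c)² = 11 · (1 − 0.229416)² = 11 · (0.770584)² = 6.531801.
λ_+ = σ² (1 + √c)² = 11 · (1 + 0.229416)² = 11 · (1.229416)² = 16.626094.

Rounded to 4 decimal places: λ_− ≈ 6.5318, λ_+ ≈ 16.6261.


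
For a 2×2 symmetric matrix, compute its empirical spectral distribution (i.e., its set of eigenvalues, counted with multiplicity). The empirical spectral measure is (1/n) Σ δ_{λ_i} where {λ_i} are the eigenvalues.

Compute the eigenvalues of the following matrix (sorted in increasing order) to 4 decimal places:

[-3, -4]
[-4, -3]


Since M is real symmetric, both eigenvalues are real; they are the roots of det(λI − M) = λ² − (tr M) λ + det M.
tr M = -3 + (-3) = -6.
det M = (-3)·(-3) − (-4)² = 9 − 16 = -7.
Characteristic polynomial: λ² + 6λ − 7 = 0.
Discriminant Δ = (tr M)² − 4·det M = 36 − (-28) = 64; √Δ = 8.000000.
λ = (tr M ± √Δ)/2 = (-6 ± 8.000000)/2, giving (tr M − √Δ)/2 = -7.0000 and (tr M + √Δ)/2 = 1.0000.

Eigenvalues sorted in increasing order: [-7.0000, 1.0000].


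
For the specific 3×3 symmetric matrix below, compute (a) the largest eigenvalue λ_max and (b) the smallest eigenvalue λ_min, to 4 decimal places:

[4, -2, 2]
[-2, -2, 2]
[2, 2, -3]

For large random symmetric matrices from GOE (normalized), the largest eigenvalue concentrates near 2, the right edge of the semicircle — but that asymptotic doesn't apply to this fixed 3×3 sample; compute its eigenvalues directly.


Since M is real symmetric, all three eigenvalues are real; they are the roots of det(λI − M) = λ³ − (tr M) λ² + s λ − det M, where s is the sum of the principal 2×2 minors.
tr M = 4 + (-2) + (-3) = -1.
s = (4·(-2) − (-2)²) + (4·(-3) − 2²) + ((-2)·(-3) − 2²) = -12 + (-16) + 2 = -26.
det M (expand along row 1) = 4·2 − (-2)·2 + 2·0 = 12.
Characteristic polynomial: λ³ + λ² − 26λ − 12 = 0.
Substitute λ = y + (tr M)/3 = y − 0.333333 to remove the quadratic term: y³ + p·y + q = 0 with p = s − (tr M)²/3 = -26.333333 and q = −2(tr M)³/27 + (tr M)·s/3 − det M = -3.259259.
Three real roots ⇒ use the trigonometric (Viète) form: r = 2√(−p/3) = 5.925463, φ = arccos(3q/(p·r)) = arccos(0.062663) = 1.508092 rad.
y_k = r·cos(φ/3 − 2πk/3) for k = 0, 1, 2 gives y = 5.192401, -0.123841, -5.068560.
λ_k = y_k − 0.333333 gives λ = 4.8591, -0.4572, -5.4019 (check: the sum is -1.0000 = tr M).

Hence λ_max = 4.8591 and λ_min = -5.4019.


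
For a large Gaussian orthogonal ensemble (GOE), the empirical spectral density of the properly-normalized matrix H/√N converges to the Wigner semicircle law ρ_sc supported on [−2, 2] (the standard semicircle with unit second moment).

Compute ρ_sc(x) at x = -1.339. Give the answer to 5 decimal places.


ρ_sc(x) = (1/(2π)) √(4 − x²). With x = -1.339:
  4 − x² = 4 − (-1.339)² = 4 − 1.792921 = 2.207079.
  √(4 − x²) = 1.485624.
  1/(2π) = 0.159155.
  ρ_sc(-1.339) = 0.159155 · 1.485624 = 0.236444.

Rounded to 5 decimal places: ρ_sc(-1.339) ≈ 0.23644.


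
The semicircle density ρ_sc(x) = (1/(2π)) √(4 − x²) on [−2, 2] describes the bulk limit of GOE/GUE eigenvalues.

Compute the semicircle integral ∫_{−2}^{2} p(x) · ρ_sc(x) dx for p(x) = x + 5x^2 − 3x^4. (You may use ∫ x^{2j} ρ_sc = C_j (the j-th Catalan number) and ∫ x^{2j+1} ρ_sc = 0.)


Write p(x) = Σ a_i x^i, split into monomials and integrate each against ρ_sc separately.
Using ∫ x^{2j} ρ_sc = C_j = (1/(j+1)) C(2j, j) (Catalan numbers) and ∫ x^{2j+1} ρ_sc = 0 (odd monomials vanish by symmetry):
  i = 1 (odd): ∫ x^1 ρ_sc = 0 (vanishes)
  i = 2 (even): a_2 · C_{1} = 5 · 1 = 5
  i = 4 (even): a_4 · C_{2} = -3 · 2 = -6

Summing the contributions: ∫_{−2}^{2} p(x) ρ_sc(x) dx = 5 + (-6) = -1.


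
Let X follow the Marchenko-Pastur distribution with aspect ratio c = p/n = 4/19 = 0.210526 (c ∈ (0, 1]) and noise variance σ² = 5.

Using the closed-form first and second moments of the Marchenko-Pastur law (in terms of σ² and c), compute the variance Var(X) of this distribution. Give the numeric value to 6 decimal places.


Recall the MP moments m_1 = E[X] = σ² and m_2 = E[X²] = σ⁴ (1 + c).
m_1 = E[X] = σ² = 5, so m_1² = 25.
m_2 = E[X²] = σ⁴ (1 + c) = 25 · (1 + 0.210526) = 25 · 1.210526 = 30.263158.
(Note m_2 − m_1² simplifies to c · σ⁴ = 0.210526 · 25.)

Var(X) = m_2 − m_1² = 30.263158 − 25 = 5.263158.


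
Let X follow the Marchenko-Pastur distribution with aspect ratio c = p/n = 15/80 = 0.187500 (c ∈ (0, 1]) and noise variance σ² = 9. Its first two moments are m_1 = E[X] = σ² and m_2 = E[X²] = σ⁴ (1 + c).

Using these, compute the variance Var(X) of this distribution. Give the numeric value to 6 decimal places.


m_1 = E[X] = σ² = 9, so m_1² = 81.
m_2 = E[X²] = σ⁴ (1 + c) = 81 · (1 + 0.187500) = 81 · 1.187500 = 96.187500.
(Note m_2 − m_1² simplifies to c · σ⁴ = 0.187500 · 81.)

Var(X) = m_2 − m_1² = 96.187500 − 81 = 15.187500.


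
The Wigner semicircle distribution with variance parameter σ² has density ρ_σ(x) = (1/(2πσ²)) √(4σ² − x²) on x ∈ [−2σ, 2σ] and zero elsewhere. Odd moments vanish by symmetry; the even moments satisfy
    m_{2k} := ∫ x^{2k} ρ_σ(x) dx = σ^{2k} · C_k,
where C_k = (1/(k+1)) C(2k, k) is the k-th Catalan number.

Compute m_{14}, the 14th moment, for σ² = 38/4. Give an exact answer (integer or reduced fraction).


By the scaled semicircle moment identity, m_{2k} = σ^{2k} · C_k with k = 7.
C_7 = (1/(k+1)) · C(2k, k) = (1/8) · C(14, 7) = (1/8) · 3432 = 429.
σ^{2k} = (σ²)^k = (38/4)^7 = 893871739/128.

Therefore m_{14} = σ^{14} · C_7 = (893871739/128) · 429 = 383470976031/128.


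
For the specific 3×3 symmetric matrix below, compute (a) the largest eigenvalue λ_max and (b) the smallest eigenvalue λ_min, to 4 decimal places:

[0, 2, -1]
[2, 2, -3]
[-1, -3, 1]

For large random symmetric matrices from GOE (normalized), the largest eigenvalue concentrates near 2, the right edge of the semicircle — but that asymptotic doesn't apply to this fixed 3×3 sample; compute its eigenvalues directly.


Since M is real symmetric, all three eigenvalues are real; they are the roots of det(λI − M) = λ³ − (tr M) λ² + s λ − det M, where s is the sum of the principal 2×2 minors.
tr M = 0 + 2 + 1 = 3.
s = (0·2 − 2²) + (0·1 − (-1)²) + (2·1 − (-3)²) = -4 + (-1) + (-7) = -12.
det M (expand along row 1) = 0·(-7) − 2·(-1) + (-1)·(-4) = 6.
Characteristic polynomial: λ³ − 3λ² − 12λ − 6 = 0.
Substitute λ = y + (tr M)/3 = y + 1.000000 to remove the quadratic term: y³ + p·y + q = 0 with p = s − (tr M)²/3 = -15.000000 and q = −2(tr M)³/27 + (tr M)·s/3 − det M = -20.000000.
Three real roots ⇒ use the trigonometric (Viète) form: r = 2√(−p/3) = 4.472136, φ = arccos(3q/(p·r)) = arccos(0.894427) = 0.463648 rad.
y_k = r·cos(φ/3 − 2πk/3) for k = 0, 1, 2 gives y = 4.418833, -1.613230, -2.805603.
λ_k = y_k + 1.000000 gives λ = 5.4188, -0.6132, -1.8056 (check: the sum is 3.0000 = tr M).

Hence λ_max = 5.4188 and λ_min = -1.8056.


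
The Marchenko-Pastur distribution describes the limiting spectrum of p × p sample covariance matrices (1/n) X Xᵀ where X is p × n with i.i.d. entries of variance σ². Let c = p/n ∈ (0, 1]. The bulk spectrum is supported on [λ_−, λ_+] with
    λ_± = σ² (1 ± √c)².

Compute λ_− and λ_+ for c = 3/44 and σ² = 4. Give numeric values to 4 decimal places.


c = 3/44 = 0.068182; √c = 0.261116.
λ_− = σ² (1 − √c)² = 4 · (1 − 0.261116)² = 4 · (0.738884)² = 2.183795.
λ_+ = σ² (1 + √c)² = 4 · (1 + 0.261116)² = 4 · (1.261116)² = 6.361659.

Rounded to 4 decimal places: λ_− ≈ 2.1838, λ_+ ≈ 6.3617.


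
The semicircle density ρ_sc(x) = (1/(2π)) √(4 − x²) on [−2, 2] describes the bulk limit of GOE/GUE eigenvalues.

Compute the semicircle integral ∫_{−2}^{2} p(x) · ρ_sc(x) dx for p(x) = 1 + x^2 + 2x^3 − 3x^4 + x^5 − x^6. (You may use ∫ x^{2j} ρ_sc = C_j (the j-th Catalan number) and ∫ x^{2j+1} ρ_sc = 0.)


Write p(x) = Σ a_i x^i, split into monomials and integrate each against ρ_sc separately.
Using ∫ x^{2j} ρ_sc = C_j = (1/(j+1)) C(2j, j) (Catalan numbers) and ∫ x^{2j+1} ρ_sc = 0 (odd monomials vanish by symmetry):
  i = 0 (even): a_0 · C_{0} = 1 · 1 = 1
  i = 2 (even): a_2 · C_{1} = 1 · 1 = 1
  i = 3 (odd): ∫ x^3 ρ_sc = 0 (vanishes)
  i = 4 (even): a_4 · C_{2} = -3 · 2 = -6
  i = 5 (odd): ∫ x^5 ρ_sc = 0 (vanishes)
  i = 6 (even): a_6 · C_{3} = -1 · 5 = -5

Summing the contributions: ∫_{−2}^{2} p(x) ρ_sc(x) dx = 1 + 1 + (-6) + (-5) = -9.


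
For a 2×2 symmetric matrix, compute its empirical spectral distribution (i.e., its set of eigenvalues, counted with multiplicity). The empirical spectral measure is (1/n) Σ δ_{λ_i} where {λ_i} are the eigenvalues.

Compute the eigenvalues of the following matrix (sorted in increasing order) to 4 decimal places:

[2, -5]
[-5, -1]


Since M is real symmetric, both eigenvalues are real; they are the roots of det(λI − M) = λ² − (tr M) λ + det M.
tr M = 2 + (-1) = 1.
det M = 2·(-1) − (-5)² = -2 − 25 = -27.
Characteristic polynomial: λ² − λ − 27 = 0.
Discriminant Δ = (tr M)² − 4·det M = 1 − (-108) = 109; √Δ = 10.440307.
λ = (tr M ± √Δ)/2 = (1 ± 10.440307)/2, giving (tr M − √Δ)/2 = -4.7202 and (tr M + √Δ)/2 = 5.7202.

Eigenvalues sorted in increasing order: [-4.7202, 5.7202].


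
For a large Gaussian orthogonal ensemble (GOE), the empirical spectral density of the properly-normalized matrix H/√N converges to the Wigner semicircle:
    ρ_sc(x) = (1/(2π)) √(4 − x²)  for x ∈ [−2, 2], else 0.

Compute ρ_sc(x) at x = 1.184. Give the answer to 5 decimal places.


ρ_sc(x) = (1/(2π)) √(4 − x²). With x = 1.184:
  4 − x² = 4 − (1.184)² = 4 − 1.401856 = 2.598144.
  √(4 − x²) = 1.611876.
  1/(2π) = 0.159155.
  ρ_sc(1.184) = 0.159155 · 1.611876 = 0.256538.

Rounded to 5 decimal places: ρ_sc(1.184) ≈ 0.25654.


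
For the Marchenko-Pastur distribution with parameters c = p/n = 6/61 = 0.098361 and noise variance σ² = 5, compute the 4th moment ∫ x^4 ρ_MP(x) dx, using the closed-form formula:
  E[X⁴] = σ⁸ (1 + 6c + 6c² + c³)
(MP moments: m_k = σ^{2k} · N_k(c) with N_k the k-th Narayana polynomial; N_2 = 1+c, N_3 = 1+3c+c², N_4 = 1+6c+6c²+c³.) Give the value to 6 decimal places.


E[X⁴] = σ⁸ (1 + 6c + 6c² + c³) (fourth MP moment). With σ² = 5 (so σ⁸ = 625) and c = 6/61 = 0.098361: E[X⁴] = 625 · (1 + 6·0.098361 + 6·(0.098361)² + (0.098361)³) = 625 · 1.649164.

So E[X^4] = 1030.727792.


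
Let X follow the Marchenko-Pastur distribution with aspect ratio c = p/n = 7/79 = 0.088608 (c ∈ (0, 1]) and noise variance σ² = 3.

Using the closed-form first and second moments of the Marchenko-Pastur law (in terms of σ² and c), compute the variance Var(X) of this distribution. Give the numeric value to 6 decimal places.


Recall the MP moments m_1 = E[X] = σ² and m_2 = E[X²] = σ⁴ (1 + c).
m_1 = E[X] = σ² = 3, so m_1² = 9.
m_2 = E[X²] = σ⁴ (1 + c) = 9 · (1 + 0.088608) = 9 · 1.088608 = 9.797468.
(Note m_2 − m_1² simplifies to c · σ⁴ = 0.088608 · 9.)

Var(X) = m_2 − m_1² = 9.797468 − 9 = 0.797468.


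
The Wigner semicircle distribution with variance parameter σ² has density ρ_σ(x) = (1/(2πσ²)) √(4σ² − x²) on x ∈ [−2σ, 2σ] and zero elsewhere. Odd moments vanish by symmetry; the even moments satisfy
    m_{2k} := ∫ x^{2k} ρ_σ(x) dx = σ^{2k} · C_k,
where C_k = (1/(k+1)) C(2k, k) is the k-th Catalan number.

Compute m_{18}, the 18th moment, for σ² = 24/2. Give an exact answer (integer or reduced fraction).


By the scaled semicircle moment identity, m_{2k} = σ^{2k} · C_k with k = 9.
C_9 = (1/(k+1)) · C(2k, k) = (1/10) · C(18, 9) = (1/10) · 48620 = 4862.
σ^{2k} = (σ²)^k = (24/2)^9 = 5159780352.

Therefore m_{18} = σ^{18} · C_9 = 5159780352 · 4862 = 25086852071424.


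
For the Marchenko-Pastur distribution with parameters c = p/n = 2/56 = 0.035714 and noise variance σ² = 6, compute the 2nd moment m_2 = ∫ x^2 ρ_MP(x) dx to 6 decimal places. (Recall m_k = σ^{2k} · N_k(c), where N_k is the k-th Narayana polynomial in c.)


E[X²] = σ⁴ (1 + c) (second MP moment). With σ² = 6 (so σ⁴ = 36) and c = 2/56 = 0.035714: E[X²] = 36 · (1 + 0.035714) = 36 · 1.035714.

So E[X^2] = 37.285714.


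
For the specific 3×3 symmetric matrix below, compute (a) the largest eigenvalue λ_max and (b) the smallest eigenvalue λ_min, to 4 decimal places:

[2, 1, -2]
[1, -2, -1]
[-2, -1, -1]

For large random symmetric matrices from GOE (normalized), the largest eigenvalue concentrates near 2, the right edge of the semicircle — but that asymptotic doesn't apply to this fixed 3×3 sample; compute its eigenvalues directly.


Since M is real symmetric, all three eigenvalues are real; they are the roots of det(λI − M) = λ³ − (tr M) λ² + s λ − det M, where s is the sum of the principal 2×2 minors.
tr M = 2 + (-2) + (-1) = -1.
s = (2·(-2) − 1²) + (2·(-1) − (-2)²) + ((-2)·(-1) − (-1)²) = -5 + (-6) + 1 = -10.
det M (expand along row 1) = 2·1 − 1·(-3) + (-2)·(-5) = 15.
Characteristic polynomial: λ³ + λ² − 10λ − 15 = 0.
Substitute λ = y + (tr M)/3 = y − 0.333333 to remove the quadratic term: y³ + p·y + q = 0 with p = s − (tr M)²/3 = -10.333333 and q = −2(tr M)³/27 + (tr M)·s/3 − det M = -11.592593.
Three real roots ⇒ use the trigonometric (Viète) form: r = 2√(−p/3) = 3.711843, φ = arccos(3q/(p·r)) = arccos(0.906717) = 0.435363 rad.
y_k = r·cos(φ/3 − 2πk/3) for k = 0, 1, 2 gives y = 3.672826, -1.371550, -2.301276.
λ_k = y_k − 0.333333 gives λ = 3.3395, -1.7049, -2.6346 (check: the sum is -1.0000 = tr M).

Hence λ_max = 3.3395 and λ_min = -2.6346.


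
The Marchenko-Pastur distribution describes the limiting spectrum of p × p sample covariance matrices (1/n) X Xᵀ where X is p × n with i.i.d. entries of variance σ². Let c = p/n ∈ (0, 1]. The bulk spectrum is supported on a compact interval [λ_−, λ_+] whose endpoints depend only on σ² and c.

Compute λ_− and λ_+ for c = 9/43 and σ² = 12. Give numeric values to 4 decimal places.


c = 9/43 = 0.209302; √c = 0.457496.
λ_− = σ² (1 − √c)² = 12 · (1 − 0.457496)² = 12 · (0.542504)² = 3.531731.
λ_+ = σ² (1 + √c)² = 12 · (1 + 0.457496)² = 12 · (1.457496)² = 25.491525.

Rounded to 4 decimal places: λ_− ≈ 3.5317, λ_+ ≈ 25.4915.


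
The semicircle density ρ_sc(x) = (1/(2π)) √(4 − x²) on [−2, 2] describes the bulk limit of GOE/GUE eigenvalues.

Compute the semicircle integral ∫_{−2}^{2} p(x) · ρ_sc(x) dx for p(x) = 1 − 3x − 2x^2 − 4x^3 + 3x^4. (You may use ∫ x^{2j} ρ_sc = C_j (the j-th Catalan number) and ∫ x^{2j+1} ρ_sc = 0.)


Write p(x) = Σ a_i x^i, split into monomials and integrate each against ρ_sc separately.
Using ∫ x^{2j} ρ_sc = C_j = (1/(j+1)) C(2j, j) (Catalan numbers) and ∫ x^{2j+1} ρ_sc = 0 (odd monomials vanish by symmetry):
  i = 0 (even): a_0 · C_{0} = 1 · 1 = 1
  i = 1 (odd): ∫ x^1 ρ_sc = 0 (vanishes)
  i = 2 (even): a_2 · C_{1} = -2 · 1 = -2
  i = 3 (odd): ∫ x^3 ρ_sc = 0 (vanishes)
  i = 4 (even): a_4 · C_{2} = 3 · 2 = 6

Summing the contributions: ∫_{−2}^{2} p(x) ρ_sc(x) dx = 1 + (-2) + 6 = 5.


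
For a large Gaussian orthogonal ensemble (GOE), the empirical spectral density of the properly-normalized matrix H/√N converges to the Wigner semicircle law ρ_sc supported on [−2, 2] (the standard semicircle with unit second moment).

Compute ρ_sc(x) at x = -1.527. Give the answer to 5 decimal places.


ρ_sc(x) = (1/(2π)) √(4 − x²). With x = -1.527:
  4 − x² = 4 − (-1.527)² = 4 − 2.331729 = 1.668271.
  √(4 − x²) = 1.291616.
  1/(2π) = 0.159155.
  ρ_sc(-1.527) = 0.159155 · 1.291616 = 0.205567.

Rounded to 5 decimal places: ρ_sc(-1.527) ≈ 0.20557.


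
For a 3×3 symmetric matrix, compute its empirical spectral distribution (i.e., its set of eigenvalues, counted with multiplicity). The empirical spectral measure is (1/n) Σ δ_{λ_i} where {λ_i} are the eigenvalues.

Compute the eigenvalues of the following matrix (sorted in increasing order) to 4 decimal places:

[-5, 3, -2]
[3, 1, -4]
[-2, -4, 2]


Since M is real symmetric, all three eigenvalues are real; they are the roots of det(λI − M) = λ³ − (tr M) λ² + s λ − det M, where s is the sum of the principal 2×2 minors.
tr M = -5 + 1 + 2 = -2.
s = ((-5)·1 − 3²) + ((-5)·2 − (-2)²) + (1·2 − (-4)²) = -14 + (-14) + (-14) = -42.
det M (expand along row 1) = (-5)·(-14) − 3·(-2) + (-2)·(-10) = 96.
Characteristic polynomial: λ³ + 2λ² − 42λ − 96 = 0.
Substitute λ = y + (tr M)/3 = y − 0.666667 to remove the quadratic term: y³ + p·y + q = 0 with p = s − (tr M)²/3 = -43.333333 and q = −2(tr M)³/27 + (tr M)·s/3 − det M = -67.407407.
Three real roots ⇒ use the trigonometric (Viète) form: r = 2√(−p/3) = 7.601170, φ = arccos(3q/(p·r)) = arccos(0.613941) = 0.909753 rad.
y_k = r·cos(φ/3 − 2πk/3) for k = 0, 1, 2 gives y = 7.254333, -1.661380, -5.592954.
λ_k = y_k − 0.666667 gives λ = 6.5877, -2.3280, -6.2596 (check: the sum is -2.0000 = tr M).

Eigenvalues sorted in increasing order: [-6.2596, -2.3280, 6.5877].


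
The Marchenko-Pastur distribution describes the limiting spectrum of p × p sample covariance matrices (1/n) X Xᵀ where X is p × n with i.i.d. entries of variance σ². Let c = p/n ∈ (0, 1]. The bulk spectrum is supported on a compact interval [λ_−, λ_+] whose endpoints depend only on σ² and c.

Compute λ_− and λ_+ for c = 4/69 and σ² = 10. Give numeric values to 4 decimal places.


c = 4/69 = 0.057971; √c = 0.240772.
λ_− = σ² (1 − √c)² = 10 · (1 − 0.240772)² = 10 · (0.759228)² = 5.764276.
λ_+ = σ² (1 + √c)² = 10 · (1 + 0.240772)² = 10 · (1.240772)² = 15.395144.

Rounded to 4 decimal places: λ_− ≈ 5.7643, λ_+ ≈ 15.3951.


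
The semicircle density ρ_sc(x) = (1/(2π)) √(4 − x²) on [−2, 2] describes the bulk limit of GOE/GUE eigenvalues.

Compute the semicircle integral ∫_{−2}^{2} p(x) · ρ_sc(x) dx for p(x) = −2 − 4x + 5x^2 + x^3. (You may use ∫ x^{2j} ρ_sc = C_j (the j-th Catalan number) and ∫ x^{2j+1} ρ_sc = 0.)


Write p(x) = Σ a_i x^i, split into monomials and integrate each against ρ_sc separately.
Using ∫ x^{2j} ρ_sc = C_j = (1/(j+1)) C(2j, j) (Catalan numbers) and ∫ x^{2j+1} ρ_sc = 0 (odd monomials vanish by symmetry):
  i = 0 (even): a_0 · C_{0} = -2 · 1 = -2
  i = 1 (odd): ∫ x^1 ρ_sc = 0 (vanishes)
  i = 2 (even): a_2 · C_{1} = 5 · 1 = 5
  i = 3 (odd): ∫ x^3 ρ_sc = 0 (vanishes)

Summing the contributions: ∫_{−2}^{2} p(x) ρ_sc(x) dx = (-2) + 5 = 3.


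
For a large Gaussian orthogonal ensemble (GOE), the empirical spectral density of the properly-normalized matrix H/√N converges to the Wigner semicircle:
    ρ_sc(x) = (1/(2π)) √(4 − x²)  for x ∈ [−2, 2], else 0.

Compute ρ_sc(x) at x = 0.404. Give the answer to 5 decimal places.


ρ_sc(x) = (1/(2π)) √(4 − x²). With x = 0.404:
  4 − x² = 4 − (0.404)² = 4 − 0.163216 = 3.836784.
  √(4 − x²) = 1.958771.
  1/(2π) = 0.159155.
  ρ_sc(0.404) = 0.159155 · 1.958771 = 0.311748.

Rounded to 5 decimal places: ρ_sc(0.404) ≈ 0.31175.


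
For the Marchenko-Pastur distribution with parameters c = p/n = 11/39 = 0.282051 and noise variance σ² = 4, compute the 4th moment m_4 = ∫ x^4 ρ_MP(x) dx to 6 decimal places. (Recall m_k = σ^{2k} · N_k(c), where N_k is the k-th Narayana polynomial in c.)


E[X⁴] = σ⁸ (1 + 6c + 6c² + c³) (fourth MP moment). With σ² = 4 (so σ⁸ = 256) and c = 11/39 = 0.282051: E[X⁴] = 256 · (1 + 6·0.282051 + 6·(0.282051)² + (0.282051)³) = 256 · 3.192063.

So E[X^4] = 817.168192.


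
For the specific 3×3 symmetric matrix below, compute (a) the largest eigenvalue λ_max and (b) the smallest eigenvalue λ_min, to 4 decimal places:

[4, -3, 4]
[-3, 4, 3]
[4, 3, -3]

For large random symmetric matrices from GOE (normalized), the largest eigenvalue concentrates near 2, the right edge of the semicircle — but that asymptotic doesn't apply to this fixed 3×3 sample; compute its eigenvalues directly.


Since M is real symmetric, all three eigenvalues are real; they are the roots of det(λI − M) = λ³ − (tr M) λ² + s λ − det M, where s is the sum of the principal 2×2 minors.
tr M = 4 + 4 + (-3) = 5.
s = (4·4 − (-3)²) + (4·(-3) − 4²) + (4·(-3) − 3²) = 7 + (-28) + (-21) = -42.
det M (expand along row 1) = 4·(-21) − (-3)·(-3) + 4·(-25) = -193.
Characteristic polynomial: λ³ − 5λ² − 42λ + 193 = 0.
Substitute λ = y + (tr M)/3 = y + 1.666667 to remove the quadratic term: y³ + p·y + q = 0 with p = s − (tr M)²/3 = -50.333333 and q = −2(tr M)³/27 + (tr M)·s/3 − det M = 113.740741.
Three real roots ⇒ use the trigonometric (Viète) form: r = 2√(−p/3) = 8.192137, φ = arccos(3q/(p·r)) = arccos(-0.827531) = 2.545492 rad.
y_k = r·cos(φ/3 − 2πk/3) for k = 0, 1, 2 gives y = 5.415914, 2.615035, -8.030949.
λ_k = y_k + 1.666667 gives λ = 7.0826, 4.2817, -6.3643 (check: the sum is 5.0000 = tr M).

Hence λ_max = 7.0826 and λ_min = -6.3643.


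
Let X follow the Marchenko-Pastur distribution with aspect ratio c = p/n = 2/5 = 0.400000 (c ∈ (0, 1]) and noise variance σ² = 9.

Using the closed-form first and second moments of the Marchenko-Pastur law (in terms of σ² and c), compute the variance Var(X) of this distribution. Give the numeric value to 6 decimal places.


Recall the MP moments m_1 = E[X] = σ² and m_2 = E[X²] = σ⁴ (1 + c).
m_1 = E[X] = σ² = 9, so m_1² = 81.
m_2 = E[X²] = σ⁴ (1 + c) = 81 · (1 + 0.400000) = 81 · 1.400000 = 113.400000.
(Note m_2 − m_1² simplifies to c · σ⁴ = 0.400000 · 81.)

Var(X) = m_2 − m_1² = 113.400000 − 81 = 32.400000.


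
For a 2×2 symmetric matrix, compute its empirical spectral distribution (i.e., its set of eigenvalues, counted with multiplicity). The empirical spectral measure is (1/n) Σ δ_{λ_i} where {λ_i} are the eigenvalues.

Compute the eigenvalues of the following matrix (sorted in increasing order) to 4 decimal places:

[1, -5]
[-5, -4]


Since M is real symmetric, both eigenvalues are real; they are the roots of det(λI − M) = λ² − (tr M) λ + det M.
tr M = 1 + (-4) = -3.
det M = 1·(-4) − (-5)² = -4 − 25 = -29.
Characteristic polynomial: λ² + 3λ − 29 = 0.
Discriminant Δ = (tr M)² − 4·det M = 9 − (-116) = 125; √Δ = 11.180340.
λ = (tr M ± √Δ)/2 = (-3 ± 11.180340)/2, giving (tr M − √Δ)/2 = -7.0902 and (tr M + √Δ)/2 = 4.0902.

Eigenvalues sorted in increasing order: [-7.0902, 4.0902].


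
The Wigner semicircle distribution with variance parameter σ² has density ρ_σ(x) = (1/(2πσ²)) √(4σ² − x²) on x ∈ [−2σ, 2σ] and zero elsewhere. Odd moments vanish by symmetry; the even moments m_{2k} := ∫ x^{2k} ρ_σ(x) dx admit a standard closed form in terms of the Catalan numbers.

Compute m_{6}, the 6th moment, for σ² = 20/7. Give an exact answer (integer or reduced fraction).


By the scaled semicircle moment identity, m_{2k} = σ^{2k} · C_k with k = 3.
C_3 = (1/(k+1)) · C(2k, k) = (1/4) · C(6, 3) = (1/4) · 20 = 5.
σ^{2k} = (σ²)^k = (20/7)^3 = 8000/343.

Therefore m_{6} = σ^{6} · C_3 = (8000/343) · 5 = 40000/343.


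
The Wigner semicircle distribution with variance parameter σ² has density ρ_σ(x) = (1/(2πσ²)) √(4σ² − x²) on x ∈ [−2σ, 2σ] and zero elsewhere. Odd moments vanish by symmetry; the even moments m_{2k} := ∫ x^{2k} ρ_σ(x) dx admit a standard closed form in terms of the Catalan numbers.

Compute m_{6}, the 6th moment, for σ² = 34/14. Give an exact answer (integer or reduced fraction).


By the scaled semicircle moment identity, m_{2k} = σ^{2k} · C_k with k = 3.
C_3 = (1/(k+1)) · C(2k, k) = (1/4) · C(6, 3) = (1/4) · 20 = 5.
σ^{2k} = (σ²)^k = (34/14)^3 = 4913/343.

Therefore m_{6} = σ^{6} · C_3 = (4913/343) · 5 = 24565/343.


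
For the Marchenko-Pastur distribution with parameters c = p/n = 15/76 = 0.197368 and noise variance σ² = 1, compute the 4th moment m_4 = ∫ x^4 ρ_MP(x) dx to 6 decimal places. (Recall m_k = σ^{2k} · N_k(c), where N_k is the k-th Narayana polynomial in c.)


E[X⁴] = σ⁸ (1 + 6c + 6c² + c³) (fourth MP moment). With σ² = 1 (so σ⁸ = 1) and c = 15/76 = 0.197368: E[X⁴] = 1 · (1 + 6·0.197368 + 6·(0.197368)² + (0.197368)³) = 1 · 2.425625.

So E[X^4] = 2.425625.


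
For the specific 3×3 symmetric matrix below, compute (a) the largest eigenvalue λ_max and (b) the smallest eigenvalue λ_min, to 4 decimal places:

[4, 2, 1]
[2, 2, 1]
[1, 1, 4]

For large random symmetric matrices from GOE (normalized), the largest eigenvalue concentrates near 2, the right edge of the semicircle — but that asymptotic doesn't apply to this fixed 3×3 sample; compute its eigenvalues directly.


Since M is real symmetric, all three eigenvalues are real; they are the roots of det(λI − M) = λ³ − (tr M) λ² + s λ − det M, where s is the sum of the principal 2×2 minors.
tr M = 4 + 2 + 4 = 10.
s = (4·2 − 2²) + (4·4 − 1²) + (2·4 − 1²) = 4 + 15 + 7 = 26.
det M (expand along row 1) = 4·7 − 2·7 + 1·0 = 14.
Characteristic polynomial: λ³ − 10λ² + 26λ − 14 = 0.
Substitute λ = y + (tr M)/3 = y + 3.333333 to remove the quadratic term: y³ + p·y + q = 0 with p = s − (tr M)²/3 = -7.333333 and q = −2(tr M)³/27 + (tr M)·s/3 − det M = -1.407407.
Three real roots ⇒ use the trigonometric (Viète) form: r = 2√(−p/3) = 3.126944, φ = arccos(3q/(p·r)) = arccos(0.184128) = 1.385612 rad.
y_k = r·cos(φ/3 − 2πk/3) for k = 0, 1, 2 gives y = 2.799304, -0.192898, -2.606406.
λ_k = y_k + 3.333333 gives λ = 6.1326, 3.1404, 0.7269 (check: the sum is 10.0000 = tr M).

Hence λ_max = 6.1326 and λ_min = 0.7269.


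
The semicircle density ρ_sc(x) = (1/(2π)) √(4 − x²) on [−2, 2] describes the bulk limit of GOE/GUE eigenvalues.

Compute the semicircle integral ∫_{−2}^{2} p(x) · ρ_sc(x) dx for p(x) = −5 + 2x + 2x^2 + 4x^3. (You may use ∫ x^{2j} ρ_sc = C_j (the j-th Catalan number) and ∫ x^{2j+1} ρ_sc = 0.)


Write p(x) = Σ a_i x^i, split into monomials and integrate each against ρ_sc separately.
Using ∫ x^{2j} ρ_sc = C_j = (1/(j+1)) C(2j, j) (Catalan numbers) and ∫ x^{2j+1} ρ_sc = 0 (odd monomials vanish by symmetry):
  i = 0 (even): a_0 · C_{0} = -5 · 1 = -5
  i = 1 (odd): ∫ x^1 ρ_sc = 0 (vanishes)
  i = 2 (even): a_2 · C_{1} = 2 · 1 = 2
  i = 3 (odd): ∫ x^3 ρ_sc = 0 (vanishes)

Summing the contributions: ∫_{−2}^{2} p(x) ρ_sc(x) dx = (-5) + 2 = -3.


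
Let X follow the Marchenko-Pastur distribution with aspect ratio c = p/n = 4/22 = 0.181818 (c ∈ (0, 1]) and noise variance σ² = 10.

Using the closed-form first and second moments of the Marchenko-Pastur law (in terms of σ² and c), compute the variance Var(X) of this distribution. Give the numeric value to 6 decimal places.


Recall the MP moments m_1 = E[X] = σ² and m_2 = E[X²] = σ⁴ (1 + c).
m_1 = E[X] = σ² = 10, so m_1² = 100.
m_2 = E[X²] = σ⁴ (1 + c) = 100 · (1 + 0.181818) = 100 · 1.181818 = 118.181818.
(Note m_2 − m_1² simplifies to c · σ⁴ = 0.181818 · 100.)

Var(X) = m_2 − m_1² = 118.181818 − 100 = 18.181818.


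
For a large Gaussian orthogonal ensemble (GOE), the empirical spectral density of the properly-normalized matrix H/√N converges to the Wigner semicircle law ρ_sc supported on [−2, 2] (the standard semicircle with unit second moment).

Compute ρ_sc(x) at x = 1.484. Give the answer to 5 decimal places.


ρ_sc(x) = (1/(2π)) √(4 − x²). With x = 1.484:
  4 − x² = 4 − (1.484)² = 4 − 2.202256 = 1.797744.
  √(4 − x²) = 1.340800.
  1/(2π) = 0.159155.
  ρ_sc(1.484) = 0.159155 · 1.340800 = 0.213395.

Rounded to 5 decimal places: ρ_sc(1.484) ≈ 0.21339.
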